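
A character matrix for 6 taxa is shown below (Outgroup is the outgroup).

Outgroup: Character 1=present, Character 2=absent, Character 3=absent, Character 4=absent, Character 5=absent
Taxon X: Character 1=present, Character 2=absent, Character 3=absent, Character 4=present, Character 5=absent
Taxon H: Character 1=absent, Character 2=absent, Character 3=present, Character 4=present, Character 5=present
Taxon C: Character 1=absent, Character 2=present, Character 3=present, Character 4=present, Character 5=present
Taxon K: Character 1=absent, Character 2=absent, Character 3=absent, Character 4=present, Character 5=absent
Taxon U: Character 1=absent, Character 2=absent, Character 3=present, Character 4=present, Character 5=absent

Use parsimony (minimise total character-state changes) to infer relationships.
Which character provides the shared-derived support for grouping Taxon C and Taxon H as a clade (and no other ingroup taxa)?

Character 5

Character polarity is set by the outgroup: the derived state is whichever differs from the outgroup's state, so for Character 1 the derived state is 'absent', and for the remaining characters it is 'present'.
Character 1 (derived state 'absent') is shared by Taxon C, Taxon H, Taxon K, and Taxon U — a synapomorphy uniting that clade.
Character 2 (derived state 'present') is unique to Taxon C (autapomorphy; uninformative for grouping).
Only Taxon C, Taxon H, and Taxon U show the derived state 'present' for Character 3, supporting them as a clade.
All ingroup taxa share the derived state 'present' for Character 4; it defines the ingroup but does not resolve relationships within it.
Character 5 (derived state 'present') is shared by Taxon C and Taxon H — a synapomorphy uniting that clade.
Most parsimonious ingroup topology: (Taxon X,(((Taxon H,Taxon C),Taxon U),Taxon K)).
The clade {Taxon C, Taxon H} is supported by Character 5: its derived state 'present' occurs in exactly those taxa and in no other taxon (including the outgroup).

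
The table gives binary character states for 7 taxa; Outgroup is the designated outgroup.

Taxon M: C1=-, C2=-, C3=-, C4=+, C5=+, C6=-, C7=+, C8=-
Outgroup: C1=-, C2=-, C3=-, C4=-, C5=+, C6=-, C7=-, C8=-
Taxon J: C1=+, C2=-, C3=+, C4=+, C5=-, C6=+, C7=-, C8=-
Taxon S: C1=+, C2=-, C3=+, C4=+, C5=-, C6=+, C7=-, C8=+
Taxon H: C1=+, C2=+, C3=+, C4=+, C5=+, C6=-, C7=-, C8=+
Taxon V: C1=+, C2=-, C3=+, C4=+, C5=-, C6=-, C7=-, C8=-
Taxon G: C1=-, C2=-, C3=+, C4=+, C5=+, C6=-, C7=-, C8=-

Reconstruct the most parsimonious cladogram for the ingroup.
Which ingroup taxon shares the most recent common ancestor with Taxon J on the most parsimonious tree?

Character polarity is set by the outgroup: the derived state is whichever differs from the outgroup's state, so for C5 the derived state is '-', and for the remaining characters it is '+'.
Only Taxon H, Taxon J, Taxon S, and Taxon V show the derived state '+' for C1, supporting them as a clade.
C2: derived state '+' in Taxon H only — an autapomorphy, so it tells us nothing about relationships among taxa.
Only Taxon G, Taxon H, Taxon J, Taxon S, and Taxon V show the derived state '+' for C3, supporting them as a clade.
C4 (derived state '+') is shared by all ingroup taxa — unites the whole ingroup.
C5: derived state '-' in Taxon J, Taxon S, and Taxon V only — synapomorphy for {Taxon J, Taxon S, Taxon V}.
Only Taxon J and Taxon S show the derived state '+' for C6, supporting them as a clade.
C7: derived state '+' in Taxon M only — an autapomorphy, so it tells us nothing about relationships among taxa.
C8 groups Taxon H and Taxon S, which is incompatible with the clades supported by the remaining characters; treating it as convergent (homoplasy) costs fewer steps than any alternative tree.
Most parsimonious ingroup topology: (((((Taxon J,Taxon S),Taxon V),Taxon H),Taxon G),Taxon M).
Taxon J and Taxon S form a cherry on this tree, so they are sister taxa.

Taxon S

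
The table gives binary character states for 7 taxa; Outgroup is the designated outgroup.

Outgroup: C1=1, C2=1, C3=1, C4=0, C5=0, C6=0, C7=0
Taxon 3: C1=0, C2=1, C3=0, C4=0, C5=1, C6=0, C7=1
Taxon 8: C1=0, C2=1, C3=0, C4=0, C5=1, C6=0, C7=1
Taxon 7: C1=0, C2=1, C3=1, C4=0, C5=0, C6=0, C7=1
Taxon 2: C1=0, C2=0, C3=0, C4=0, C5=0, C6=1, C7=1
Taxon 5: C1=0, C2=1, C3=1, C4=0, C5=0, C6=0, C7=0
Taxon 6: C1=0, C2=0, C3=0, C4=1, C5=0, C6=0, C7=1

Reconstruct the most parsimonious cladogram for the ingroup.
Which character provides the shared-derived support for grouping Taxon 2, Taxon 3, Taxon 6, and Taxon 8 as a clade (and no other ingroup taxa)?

Character polarity is set by the outgroup: the derived state is whichever differs from the outgroup's state, so for C1, C2, C3 the derived state is '0', and for the remaining characters it is '1'.
C1 (derived state '0') is shared by all ingroup taxa — unites the whole ingroup.
Only Taxon 2 and Taxon 6 show the derived state '0' for C2, supporting them as a clade.
C3: derived state '0' in Taxon 2, Taxon 3, Taxon 6, and Taxon 8 only — synapomorphy for {Taxon 2, Taxon 3, Taxon 6, Taxon 8}.
C4 (derived state '1') is unique to Taxon 6 (autapomorphy; uninformative for grouping).
Only Taxon 3 and Taxon 8 show the derived state '1' for C5, supporting them as a clade.
C6: derived state '1' in Taxon 2 only — an autapomorphy, so it tells us nothing about relationships among taxa.
C7 (derived state '1') is shared by Taxon 2, Taxon 3, Taxon 6, Taxon 7, and Taxon 8 — a synapomorphy uniting that clade.
Most parsimonious ingroup topology: ((((Taxon 3,Taxon 8),(Taxon 2,Taxon 6)),Taxon 7),Taxon 5).
The clade {Taxon 2, Taxon 3, Taxon 6, Taxon 8} is supported by C3: its derived state '0' occurs in exactly those taxa and in no other taxon (including the outgroup).

C3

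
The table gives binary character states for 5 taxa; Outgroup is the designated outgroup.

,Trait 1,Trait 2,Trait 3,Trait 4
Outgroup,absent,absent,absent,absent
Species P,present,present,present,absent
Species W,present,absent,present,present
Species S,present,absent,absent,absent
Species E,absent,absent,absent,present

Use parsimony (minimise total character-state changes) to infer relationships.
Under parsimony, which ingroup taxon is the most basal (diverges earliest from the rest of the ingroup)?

Species E

The outgroup has state 'absent' for every character, so 'present' is the derived state throughout.
Trait 1 (derived state 'present') is shared by Species P, Species S, and Species W — a synapomorphy uniting that clade.
Trait 2 (derived state 'present') is unique to Species P (autapomorphy; uninformative for grouping).
Trait 3 (derived state 'present') is shared by Species P and Species W — a synapomorphy uniting that clade.
Trait 4 groups Species E and Species W, which is incompatible with the clades supported by the remaining characters; treating it as convergent (homoplasy) costs fewer steps than any alternative tree.
Most parsimonious ingroup topology: (((Species P,Species W),Species S),Species E).
Species E is sister to the clade containing all other ingroup taxa, so it is the earliest-diverging (most basal) ingroup lineage.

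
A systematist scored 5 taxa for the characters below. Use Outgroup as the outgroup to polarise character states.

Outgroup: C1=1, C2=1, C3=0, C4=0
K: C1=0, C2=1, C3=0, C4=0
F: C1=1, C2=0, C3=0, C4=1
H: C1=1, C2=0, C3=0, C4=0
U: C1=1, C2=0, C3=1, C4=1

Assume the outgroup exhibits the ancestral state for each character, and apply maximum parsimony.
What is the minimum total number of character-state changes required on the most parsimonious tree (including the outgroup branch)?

Character polarity is set by the outgroup: the derived state is whichever differs from the outgroup's state, so for C1, C2 the derived state is '0', and for the remaining characters it is '1'.
C1 (derived state '0') is unique to K (autapomorphy; uninformative for grouping).
C2 (derived state '0') is shared by F, H, and U — a synapomorphy uniting that clade.
C3: derived state '1' in U only — an autapomorphy, so it tells us nothing about relationships among taxa.
Only F and U show the derived state '1' for C4, supporting them as a clade.
Most parsimonious ingroup topology: (K,((F,U),H)).
Changes per character on this tree: C1: 1; C2: 1; C3: 1; C4: 1.
Total = 4.

4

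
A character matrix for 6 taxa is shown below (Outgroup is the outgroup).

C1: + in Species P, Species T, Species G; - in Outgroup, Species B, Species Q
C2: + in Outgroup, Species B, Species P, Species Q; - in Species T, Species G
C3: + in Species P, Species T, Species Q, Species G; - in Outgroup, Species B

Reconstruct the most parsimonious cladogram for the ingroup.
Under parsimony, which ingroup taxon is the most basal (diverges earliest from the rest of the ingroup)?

Species B

Character polarity is set by the outgroup: the derived state is whichever differs from the outgroup's state, so for C2 the derived state is '-', and for the remaining characters it is '+'.
C1 (derived state '+') is shared by Species G, Species P, and Species T — a synapomorphy uniting that clade.
C2: derived state '-' in Species G and Species T only — synapomorphy for {Species G, Species T}.
Only Species G, Species P, Species Q, and Species T show the derived state '+' for C3, supporting them as a clade.
Most parsimonious ingroup topology: (Species B,((Species P,(Species T,Species G)),Species Q)).
Species B is sister to the clade containing all other ingroup taxa, so it is the earliest-diverging (most basal) ingroup lineage.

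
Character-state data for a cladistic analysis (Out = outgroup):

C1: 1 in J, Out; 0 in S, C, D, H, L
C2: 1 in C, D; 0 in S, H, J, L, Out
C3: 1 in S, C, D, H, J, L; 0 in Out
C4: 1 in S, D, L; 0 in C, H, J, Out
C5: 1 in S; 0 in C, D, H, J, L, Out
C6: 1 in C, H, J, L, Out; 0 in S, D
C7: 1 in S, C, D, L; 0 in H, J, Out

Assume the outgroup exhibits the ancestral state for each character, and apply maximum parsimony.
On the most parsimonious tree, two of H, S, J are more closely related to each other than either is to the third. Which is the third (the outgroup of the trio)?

Character polarity is set by the outgroup: the derived state is whichever differs from the outgroup's state, so for C1, C6 the derived state is '0', and for the remaining characters it is '1'.
Only C, D, H, L, and S show the derived state '0' for C1, supporting them as a clade.
C2 groups C and D, which is incompatible with the clades supported by the remaining characters; treating it as convergent (homoplasy) costs fewer steps than any alternative tree.
C3 (derived state '1') is shared by all ingroup taxa — unites the whole ingroup.
Only D, L, and S show the derived state '1' for C4, supporting them as a clade.
C5 (derived state '1') is unique to S (autapomorphy; uninformative for grouping).
Only D and S show the derived state '0' for C6, supporting them as a clade.
Only C, D, L, and S show the derived state '1' for C7, supporting them as a clade.
Most parsimonious ingroup topology: ((((L,(D,S)),C),H),J).
H and S share a more recent common ancestor with each other than either does with J, so J is the least closely related of the three.

J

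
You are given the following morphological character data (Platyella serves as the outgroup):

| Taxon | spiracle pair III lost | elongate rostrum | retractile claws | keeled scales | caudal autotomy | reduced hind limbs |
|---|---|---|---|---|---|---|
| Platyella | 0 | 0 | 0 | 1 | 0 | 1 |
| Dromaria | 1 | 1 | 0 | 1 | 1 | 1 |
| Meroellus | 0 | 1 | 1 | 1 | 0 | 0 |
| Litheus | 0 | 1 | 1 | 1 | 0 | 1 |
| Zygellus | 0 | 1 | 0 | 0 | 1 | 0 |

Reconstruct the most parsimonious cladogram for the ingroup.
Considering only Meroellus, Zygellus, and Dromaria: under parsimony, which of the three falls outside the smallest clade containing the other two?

Meroellus

Character polarity is set by the outgroup: the derived state is whichever differs from the outgroup's state, so for keeled scales, reduced hind limbs the derived state is '0', and for the remaining characters it is '1'.
spiracle pair III lost (derived state '1') is unique to Dromaria (autapomorphy; uninformative for grouping).
All ingroup taxa share the derived state '1' for elongate rostrum; it defines the ingroup but does not resolve relationships within it.
retractile claws: derived state '1' in Litheus and Meroellus only — synapomorphy for {Litheus, Meroellus}.
keeled scales: derived state '0' in Zygellus only — an autapomorphy, so it tells us nothing about relationships among taxa.
caudal autotomy: derived state '1' in Dromaria and Zygellus only — synapomorphy for {Dromaria, Zygellus}.
reduced hind limbs groups Meroellus and Zygellus, which is incompatible with the clades supported by the remaining characters; treating it as convergent (homoplasy) costs fewer steps than any alternative tree.
Most parsimonious ingroup topology: ((Dromaria,Zygellus),(Meroellus,Litheus)).
Zygellus and Dromaria share a more recent common ancestor with each other than either does with Meroellus, so Meroellus is the least closely related of the three.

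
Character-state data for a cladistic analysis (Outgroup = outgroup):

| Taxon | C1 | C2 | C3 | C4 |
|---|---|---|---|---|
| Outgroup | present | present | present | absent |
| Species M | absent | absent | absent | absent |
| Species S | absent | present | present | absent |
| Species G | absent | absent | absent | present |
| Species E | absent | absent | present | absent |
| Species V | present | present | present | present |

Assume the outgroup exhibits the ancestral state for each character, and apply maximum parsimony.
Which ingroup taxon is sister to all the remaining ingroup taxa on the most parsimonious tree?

Character polarity is set by the outgroup: the derived state is whichever differs from the outgroup's state, so for C1, C2, C3 the derived state is 'absent', and for the remaining characters it is 'present'.
C1 (derived state 'absent') is shared by Species E, Species G, Species M, and Species S — a synapomorphy uniting that clade.
Only Species E, Species G, and Species M show the derived state 'absent' for C2, supporting them as a clade.
C3 (derived state 'absent') is shared by Species G and Species M — a synapomorphy uniting that clade.
C4 (state 'present') occurs in Species G and Species V but conflicts with the nesting implied by the other characters — most parsimoniously interpreted as homoplasy.
Most parsimonious ingroup topology: ((((Species M,Species G),Species E),Species S),Species V).
Species V is sister to the clade containing all other ingroup taxa, so it is the earliest-diverging (most basal) ingroup lineage.

Species V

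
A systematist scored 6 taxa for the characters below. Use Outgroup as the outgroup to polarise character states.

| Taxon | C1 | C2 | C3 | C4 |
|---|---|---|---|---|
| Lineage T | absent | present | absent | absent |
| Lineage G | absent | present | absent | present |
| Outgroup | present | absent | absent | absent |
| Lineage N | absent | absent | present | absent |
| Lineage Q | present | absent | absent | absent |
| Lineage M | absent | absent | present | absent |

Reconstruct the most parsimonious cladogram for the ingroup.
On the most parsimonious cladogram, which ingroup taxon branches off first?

Lineage Q

Character polarity is set by the outgroup: the derived state is whichever differs from the outgroup's state, so for C1 the derived state is 'absent', and for the remaining characters it is 'present'.
Only Lineage G, Lineage M, Lineage N, and Lineage T show the derived state 'absent' for C1, supporting them as a clade.
C2: derived state 'present' in Lineage G and Lineage T only — synapomorphy for {Lineage G, Lineage T}.
C3: derived state 'present' in Lineage M and Lineage N only — synapomorphy for {Lineage M, Lineage N}.
C4 (derived state 'present') is unique to Lineage G (autapomorphy; uninformative for grouping).
Most parsimonious ingroup topology: (((Lineage M,Lineage N),(Lineage T,Lineage G)),Lineage Q).
Lineage Q is sister to the clade containing all other ingroup taxa, so it is the earliest-diverging (most basal) ingroup lineage.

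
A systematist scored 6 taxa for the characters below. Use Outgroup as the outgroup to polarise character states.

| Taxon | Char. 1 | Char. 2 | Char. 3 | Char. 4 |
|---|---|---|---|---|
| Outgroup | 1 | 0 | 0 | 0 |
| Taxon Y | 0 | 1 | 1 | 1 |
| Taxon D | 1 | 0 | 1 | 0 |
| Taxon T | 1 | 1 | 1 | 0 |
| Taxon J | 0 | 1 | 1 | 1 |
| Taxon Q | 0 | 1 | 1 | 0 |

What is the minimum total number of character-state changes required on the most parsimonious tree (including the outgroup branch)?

4

Character polarity is set by the outgroup: the derived state is whichever differs from the outgroup's state, so for Char. 1 the derived state is '0', and for the remaining characters it is '1'.
Only Taxon J, Taxon Q, and Taxon Y show the derived state '0' for Char. 1, supporting them as a clade.
Only Taxon J, Taxon Q, Taxon T, and Taxon Y show the derived state '1' for Char. 2, supporting them as a clade.
All ingroup taxa share the derived state '1' for Char. 3; it defines the ingroup but does not resolve relationships within it.
Char. 4: derived state '1' in Taxon J and Taxon Y only — synapomorphy for {Taxon J, Taxon Y}.
Most parsimonious ingroup topology: ((((Taxon Y,Taxon J),Taxon Q),Taxon T),Taxon D).
Changes per character on this tree: Char. 1: 1; Char. 2: 1; Char. 3: 1; Char. 4: 1.
Total = 4.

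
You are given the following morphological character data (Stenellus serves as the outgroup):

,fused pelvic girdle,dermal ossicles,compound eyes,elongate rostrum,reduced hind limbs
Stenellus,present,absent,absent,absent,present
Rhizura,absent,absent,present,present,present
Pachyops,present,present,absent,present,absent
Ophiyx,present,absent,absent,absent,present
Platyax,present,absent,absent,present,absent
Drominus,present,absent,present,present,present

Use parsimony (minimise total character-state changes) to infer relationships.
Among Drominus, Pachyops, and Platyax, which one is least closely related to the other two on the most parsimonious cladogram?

Character polarity is set by the outgroup: the derived state is whichever differs from the outgroup's state, so for fused pelvic girdle, reduced hind limbs the derived state is 'absent', and for the remaining characters it is 'present'.
fused pelvic girdle (derived state 'absent') is unique to Rhizura (autapomorphy; uninformative for grouping).
dermal ossicles (derived state 'present') is unique to Pachyops (autapomorphy; uninformative for grouping).
compound eyes: derived state 'present' in Drominus and Rhizura only — synapomorphy for {Drominus, Rhizura}.
elongate rostrum (derived state 'present') is shared by Drominus, Pachyops, Platyax, and Rhizura — a synapomorphy uniting that clade.
reduced hind limbs: derived state 'absent' in Pachyops and Platyax only — synapomorphy for {Pachyops, Platyax}.
Most parsimonious ingroup topology: (((Rhizura,Drominus),(Pachyops,Platyax)),Ophiyx).
Pachyops and Platyax share a more recent common ancestor with each other than either does with Drominus, so Drominus is the least closely related of the three.

Drominus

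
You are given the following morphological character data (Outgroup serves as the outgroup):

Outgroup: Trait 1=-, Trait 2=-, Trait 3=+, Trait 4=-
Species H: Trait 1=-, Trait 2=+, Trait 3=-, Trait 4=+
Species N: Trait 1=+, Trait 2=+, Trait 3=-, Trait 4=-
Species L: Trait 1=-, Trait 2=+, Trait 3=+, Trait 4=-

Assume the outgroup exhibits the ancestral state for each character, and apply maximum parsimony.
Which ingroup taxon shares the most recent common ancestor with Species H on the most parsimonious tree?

Species N

Character polarity is set by the outgroup: the derived state is whichever differs from the outgroup's state, so for Trait 3 the derived state is '-', and for the remaining characters it is '+'.
Trait 1: derived state '+' in Species N only — an autapomorphy, so it tells us nothing about relationships among taxa.
Trait 2 (derived state '+') is shared by all ingroup taxa — unites the whole ingroup.
Only Species H and Species N show the derived state '-' for Trait 3, supporting them as a clade.
Trait 4 (derived state '+') is unique to Species H (autapomorphy; uninformative for grouping).
Most parsimonious ingroup topology: ((Species H,Species N),Species L).
Species H and Species N form a cherry on this tree, so they are sister taxa.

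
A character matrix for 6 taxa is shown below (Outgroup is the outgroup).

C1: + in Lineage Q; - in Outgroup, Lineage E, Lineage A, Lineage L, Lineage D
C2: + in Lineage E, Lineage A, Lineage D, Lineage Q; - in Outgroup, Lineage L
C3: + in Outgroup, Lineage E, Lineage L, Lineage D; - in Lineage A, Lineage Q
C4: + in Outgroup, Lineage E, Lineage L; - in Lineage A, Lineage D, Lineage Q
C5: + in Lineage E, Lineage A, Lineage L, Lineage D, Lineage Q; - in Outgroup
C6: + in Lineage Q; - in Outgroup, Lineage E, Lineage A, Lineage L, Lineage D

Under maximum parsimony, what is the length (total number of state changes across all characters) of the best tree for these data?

Character polarity is set by the outgroup: the derived state is whichever differs from the outgroup's state, so for C3, C4 the derived state is '-', and for the remaining characters it is '+'.
C1: derived state '+' in Lineage Q only — an autapomorphy, so it tells us nothing about relationships among taxa.
Only Lineage A, Lineage D, Lineage E, and Lineage Q show the derived state '+' for C2, supporting them as a clade.
C3: derived state '-' in Lineage A and Lineage Q only — synapomorphy for {Lineage A, Lineage Q}.
C4: derived state '-' in Lineage A, Lineage D, and Lineage Q only — synapomorphy for {Lineage A, Lineage D, Lineage Q}.
C5 (derived state '+') is shared by all ingroup taxa — unites the whole ingroup.
C6: derived state '+' in Lineage Q only — an autapomorphy, so it tells us nothing about relationships among taxa.
Most parsimonious ingroup topology: ((Lineage E,((Lineage A,Lineage Q),Lineage D)),Lineage L).
Changes per character on this tree: C1: 1; C2: 1; C3: 1; C4: 1; C5: 1; C6: 1.
Total = 6.

6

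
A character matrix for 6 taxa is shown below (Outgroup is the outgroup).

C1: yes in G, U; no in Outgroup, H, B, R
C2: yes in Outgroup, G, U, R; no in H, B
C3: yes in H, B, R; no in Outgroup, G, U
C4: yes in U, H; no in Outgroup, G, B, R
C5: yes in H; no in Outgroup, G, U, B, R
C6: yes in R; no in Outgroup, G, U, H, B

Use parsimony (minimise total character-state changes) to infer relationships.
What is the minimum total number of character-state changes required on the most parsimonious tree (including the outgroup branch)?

Character polarity is set by the outgroup: the derived state is whichever differs from the outgroup's state, so for C2 the derived state is 'no', and for the remaining characters it is 'yes'.
C1: derived state 'yes' in G and U only — synapomorphy for {G, U}.
Only B and H show the derived state 'no' for C2, supporting them as a clade.
Only B, H, and R show the derived state 'yes' for C3, supporting them as a clade.
C4 groups H and U, which is incompatible with the clades supported by the remaining characters; treating it as convergent (homoplasy) costs fewer steps than any alternative tree.
C5: derived state 'yes' in H only — an autapomorphy, so it tells us nothing about relationships among taxa.
C6: derived state 'yes' in R only — an autapomorphy, so it tells us nothing about relationships among taxa.
Most parsimonious ingroup topology: ((G,U),((H,B),R)).
Changes per character on this tree: C1: 1; C2: 1; C3: 1; C4: 2; C5: 1; C6: 1.
Total = 7.

7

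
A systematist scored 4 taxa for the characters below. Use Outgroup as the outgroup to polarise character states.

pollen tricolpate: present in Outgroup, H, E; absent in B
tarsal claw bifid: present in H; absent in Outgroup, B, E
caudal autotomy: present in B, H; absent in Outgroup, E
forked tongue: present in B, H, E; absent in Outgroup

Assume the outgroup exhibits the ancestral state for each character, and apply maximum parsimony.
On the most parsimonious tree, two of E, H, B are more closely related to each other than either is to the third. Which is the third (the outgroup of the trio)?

E

Character polarity is set by the outgroup: the derived state is whichever differs from the outgroup's state, so for pollen tricolpate the derived state is 'absent', and for the remaining characters it is 'present'.
pollen tricolpate (derived state 'absent') is unique to B (autapomorphy; uninformative for grouping).
tarsal claw bifid (derived state 'present') is unique to H (autapomorphy; uninformative for grouping).
Only B and H show the derived state 'present' for caudal autotomy, supporting them as a clade.
forked tongue (derived state 'present') is shared by all ingroup taxa — unites the whole ingroup.
Most parsimonious ingroup topology: ((B,H),E).
H and B share a more recent common ancestor with each other than either does with E, so E is the least closely related of the three.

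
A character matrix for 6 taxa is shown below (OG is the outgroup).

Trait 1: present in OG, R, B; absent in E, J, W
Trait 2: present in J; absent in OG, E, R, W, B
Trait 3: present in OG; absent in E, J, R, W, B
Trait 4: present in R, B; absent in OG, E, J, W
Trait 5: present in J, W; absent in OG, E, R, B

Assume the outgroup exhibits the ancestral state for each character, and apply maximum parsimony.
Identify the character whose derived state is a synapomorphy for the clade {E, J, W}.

Trait 1

Character polarity is set by the outgroup: the derived state is whichever differs from the outgroup's state, so for Trait 1, Trait 3 the derived state is 'absent', and for the remaining characters it is 'present'.
Trait 1 (derived state 'absent') is shared by E, J, and W — a synapomorphy uniting that clade.
Trait 2 (derived state 'present') is unique to J (autapomorphy; uninformative for grouping).
Trait 3 (derived state 'absent') is shared by all ingroup taxa — unites the whole ingroup.
Only B and R show the derived state 'present' for Trait 4, supporting them as a clade.
Only J and W show the derived state 'present' for Trait 5, supporting them as a clade.
Most parsimonious ingroup topology: ((E,(J,W)),(R,B)).
The clade {E, J, W} is supported by Trait 1: its derived state 'absent' occurs in exactly those taxa and in no other taxon (including the outgroup).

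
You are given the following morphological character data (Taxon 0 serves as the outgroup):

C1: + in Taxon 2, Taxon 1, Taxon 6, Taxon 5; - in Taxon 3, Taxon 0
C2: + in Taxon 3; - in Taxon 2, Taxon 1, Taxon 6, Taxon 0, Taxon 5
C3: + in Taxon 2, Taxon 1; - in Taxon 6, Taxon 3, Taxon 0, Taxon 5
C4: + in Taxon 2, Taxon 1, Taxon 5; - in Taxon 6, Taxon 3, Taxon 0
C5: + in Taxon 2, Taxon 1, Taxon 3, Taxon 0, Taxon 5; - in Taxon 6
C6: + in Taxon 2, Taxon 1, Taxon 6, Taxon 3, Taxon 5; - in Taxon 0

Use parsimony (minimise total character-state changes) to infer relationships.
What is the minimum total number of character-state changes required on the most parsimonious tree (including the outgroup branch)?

Character polarity is set by the outgroup: the derived state is whichever differs from the outgroup's state, so for C5 the derived state is '-', and for the remaining characters it is '+'.
Only Taxon 1, Taxon 2, Taxon 5, and Taxon 6 show the derived state '+' for C1, supporting them as a clade.
C2: derived state '+' in Taxon 3 only — an autapomorphy, so it tells us nothing about relationships among taxa.
Only Taxon 1 and Taxon 2 show the derived state '+' for C3, supporting them as a clade.
Only Taxon 1, Taxon 2, and Taxon 5 show the derived state '+' for C4, supporting them as a clade.
C5: derived state '-' in Taxon 6 only — an autapomorphy, so it tells us nothing about relationships among taxa.
All ingroup taxa share the derived state '+' for C6; it defines the ingroup but does not resolve relationships within it.
Most parsimonious ingroup topology: (((Taxon 5,(Taxon 1,Taxon 2)),Taxon 6),Taxon 3).
Changes per character on this tree: C1: 1; C2: 1; C3: 1; C4: 1; C5: 1; C6: 1.
Total = 6.

6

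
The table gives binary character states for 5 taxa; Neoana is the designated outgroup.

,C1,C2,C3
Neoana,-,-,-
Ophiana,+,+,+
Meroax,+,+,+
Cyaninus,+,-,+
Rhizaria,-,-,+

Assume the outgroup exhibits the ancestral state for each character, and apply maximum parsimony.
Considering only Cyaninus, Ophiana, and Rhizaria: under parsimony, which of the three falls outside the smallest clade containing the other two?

The outgroup has state '-' for every character, so '+' is the derived state throughout.
C1: derived state '+' in Cyaninus, Meroax, and Ophiana only — synapomorphy for {Cyaninus, Meroax, Ophiana}.
C2 (derived state '+') is shared by Meroax and Ophiana — a synapomorphy uniting that clade.
All ingroup taxa share the derived state '+' for C3; it defines the ingroup but does not resolve relationships within it.
Most parsimonious ingroup topology: (((Ophiana,Meroax),Cyaninus),Rhizaria).
Cyaninus and Ophiana share a more recent common ancestor with each other than either does with Rhizaria, so Rhizaria is the least closely related of the three.

Rhizaria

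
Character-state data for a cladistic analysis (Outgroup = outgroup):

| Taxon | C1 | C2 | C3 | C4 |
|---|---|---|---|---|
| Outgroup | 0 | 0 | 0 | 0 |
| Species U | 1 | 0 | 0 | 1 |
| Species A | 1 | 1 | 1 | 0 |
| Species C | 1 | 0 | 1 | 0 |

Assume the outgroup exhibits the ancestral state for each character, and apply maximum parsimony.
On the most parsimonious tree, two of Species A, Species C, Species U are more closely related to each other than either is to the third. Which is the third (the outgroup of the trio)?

Species U

The outgroup has state '0' for every character, so '1' is the derived state throughout.
All ingroup taxa share the derived state '1' for C1; it defines the ingroup but does not resolve relationships within it.
C2 (derived state '1') is unique to Species A (autapomorphy; uninformative for grouping).
C3: derived state '1' in Species A and Species C only — synapomorphy for {Species A, Species C}.
C4 (derived state '1') is unique to Species U (autapomorphy; uninformative for grouping).
Most parsimonious ingroup topology: (Species U,(Species A,Species C)).
Species C and Species A share a more recent common ancestor with each other than either does with Species U, so Species U is the least closely related of the three.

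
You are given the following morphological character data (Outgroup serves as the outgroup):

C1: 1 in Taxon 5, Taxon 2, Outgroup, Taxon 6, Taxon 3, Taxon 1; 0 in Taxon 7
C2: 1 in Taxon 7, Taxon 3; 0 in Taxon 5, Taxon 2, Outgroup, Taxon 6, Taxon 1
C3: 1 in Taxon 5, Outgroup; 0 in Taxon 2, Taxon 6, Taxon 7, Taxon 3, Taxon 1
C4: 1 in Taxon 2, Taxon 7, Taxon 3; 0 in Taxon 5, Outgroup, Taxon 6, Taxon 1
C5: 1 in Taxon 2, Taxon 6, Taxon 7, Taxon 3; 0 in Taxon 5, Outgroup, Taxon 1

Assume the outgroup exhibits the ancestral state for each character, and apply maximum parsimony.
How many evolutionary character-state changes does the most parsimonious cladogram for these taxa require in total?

Character polarity is set by the outgroup: the derived state is whichever differs from the outgroup's state, so for C1, C3 the derived state is '0', and for the remaining characters it is '1'.
C1: derived state '0' in Taxon 7 only — an autapomorphy, so it tells us nothing about relationships among taxa.
Only Taxon 3 and Taxon 7 show the derived state '1' for C2, supporting them as a clade.
C3 (derived state '0') is shared by Taxon 1, Taxon 2, Taxon 3, Taxon 6, and Taxon 7 — a synapomorphy uniting that clade.
Only Taxon 2, Taxon 3, and Taxon 7 show the derived state '1' for C4, supporting them as a clade.
C5: derived state '1' in Taxon 2, Taxon 3, Taxon 6, and Taxon 7 only — synapomorphy for {Taxon 2, Taxon 3, Taxon 6, Taxon 7}.
Most parsimonious ingroup topology: (((Taxon 6,((Taxon 7,Taxon 3),Taxon 2)),Taxon 1),Taxon 5).
Changes per character on this tree: C1: 1; C2: 1; C3: 1; C4: 1; C5: 1.
Total = 5.

5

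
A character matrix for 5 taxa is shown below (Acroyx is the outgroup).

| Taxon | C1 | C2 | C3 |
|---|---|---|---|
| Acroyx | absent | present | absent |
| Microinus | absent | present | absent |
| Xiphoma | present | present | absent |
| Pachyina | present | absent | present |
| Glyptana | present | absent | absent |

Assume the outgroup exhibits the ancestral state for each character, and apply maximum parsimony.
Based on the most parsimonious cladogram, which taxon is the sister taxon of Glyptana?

Character polarity is set by the outgroup: the derived state is whichever differs from the outgroup's state, so for C2 the derived state is 'absent', and for the remaining characters it is 'present'.
Only Glyptana, Pachyina, and Xiphoma show the derived state 'present' for C1, supporting them as a clade.
C2 (derived state 'absent') is shared by Glyptana and Pachyina — a synapomorphy uniting that clade.
C3: derived state 'present' in Pachyina only — an autapomorphy, so it tells us nothing about relationships among taxa.
Most parsimonious ingroup topology: (Microinus,(Xiphoma,(Pachyina,Glyptana))).
Glyptana and Pachyina form a cherry on this tree, so they are sister taxa.

Pachyina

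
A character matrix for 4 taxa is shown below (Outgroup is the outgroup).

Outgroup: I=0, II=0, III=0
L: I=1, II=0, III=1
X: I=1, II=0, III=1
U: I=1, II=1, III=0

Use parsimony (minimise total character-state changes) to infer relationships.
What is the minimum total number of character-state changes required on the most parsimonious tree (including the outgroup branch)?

The outgroup has state '0' for every character, so '1' is the derived state throughout.
All ingroup taxa share the derived state '1' for I; it defines the ingroup but does not resolve relationships within it.
II (derived state '1') is unique to U (autapomorphy; uninformative for grouping).
Only L and X show the derived state '1' for III, supporting them as a clade.
Most parsimonious ingroup topology: ((X,L),U).
Changes per character on this tree: I: 1; II: 1; III: 1.
Total = 3.

3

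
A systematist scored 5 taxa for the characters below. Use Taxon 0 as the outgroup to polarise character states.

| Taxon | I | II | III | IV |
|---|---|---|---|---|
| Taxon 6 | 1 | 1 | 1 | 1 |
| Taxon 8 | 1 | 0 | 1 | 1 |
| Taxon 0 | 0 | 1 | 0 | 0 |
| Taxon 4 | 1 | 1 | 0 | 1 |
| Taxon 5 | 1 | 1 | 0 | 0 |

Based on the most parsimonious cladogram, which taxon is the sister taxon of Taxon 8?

Taxon 6

Character polarity is set by the outgroup: the derived state is whichever differs from the outgroup's state, so for II the derived state is '0', and for the remaining characters it is '1'.
I (derived state '1') is shared by all ingroup taxa — unites the whole ingroup.
II (derived state '0') is unique to Taxon 8 (autapomorphy; uninformative for grouping).
III (derived state '1') is shared by Taxon 6 and Taxon 8 — a synapomorphy uniting that clade.
Only Taxon 4, Taxon 6, and Taxon 8 show the derived state '1' for IV, supporting them as a clade.
Most parsimonious ingroup topology: (((Taxon 8,Taxon 6),Taxon 4),Taxon 5).
Taxon 8 and Taxon 6 form a cherry on this tree, so they are sister taxa.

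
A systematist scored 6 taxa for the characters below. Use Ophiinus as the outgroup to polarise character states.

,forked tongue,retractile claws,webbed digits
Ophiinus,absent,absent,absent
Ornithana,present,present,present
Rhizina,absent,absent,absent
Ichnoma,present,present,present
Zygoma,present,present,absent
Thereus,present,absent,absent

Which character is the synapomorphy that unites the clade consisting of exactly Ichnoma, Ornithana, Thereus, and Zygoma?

forked tongue

The outgroup has state 'absent' for every character, so 'present' is the derived state throughout.
forked tongue (derived state 'present') is shared by Ichnoma, Ornithana, Thereus, and Zygoma — a synapomorphy uniting that clade.
retractile claws: derived state 'present' in Ichnoma, Ornithana, and Zygoma only — synapomorphy for {Ichnoma, Ornithana, Zygoma}.
Only Ichnoma and Ornithana show the derived state 'present' for webbed digits, supporting them as a clade.
Most parsimonious ingroup topology: ((((Ornithana,Ichnoma),Zygoma),Thereus),Rhizina).
The clade {Ichnoma, Ornithana, Thereus, Zygoma} is supported by forked tongue: its derived state 'present' occurs in exactly those taxa and in no other taxon (including the outgroup).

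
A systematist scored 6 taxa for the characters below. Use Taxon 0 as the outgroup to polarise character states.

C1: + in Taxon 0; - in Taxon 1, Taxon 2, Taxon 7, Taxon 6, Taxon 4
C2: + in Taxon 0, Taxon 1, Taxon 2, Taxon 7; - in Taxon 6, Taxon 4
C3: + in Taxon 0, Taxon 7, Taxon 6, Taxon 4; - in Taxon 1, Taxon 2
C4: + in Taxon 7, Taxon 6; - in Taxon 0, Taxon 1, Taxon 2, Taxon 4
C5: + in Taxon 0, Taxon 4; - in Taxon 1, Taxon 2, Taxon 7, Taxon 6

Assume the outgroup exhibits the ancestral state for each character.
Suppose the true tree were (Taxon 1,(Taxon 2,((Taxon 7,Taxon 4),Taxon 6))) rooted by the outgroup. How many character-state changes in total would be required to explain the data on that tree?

Map each character onto (Taxon 1,(Taxon 2,((Taxon 7,Taxon 4),Taxon 6))) (rooted by Taxon 0) and count the minimum state changes it requires (Fitch parsimony):
C1: 1; C2: 2; C3: 2; C4: 2; C5: 2.
Total tree length = 9.

9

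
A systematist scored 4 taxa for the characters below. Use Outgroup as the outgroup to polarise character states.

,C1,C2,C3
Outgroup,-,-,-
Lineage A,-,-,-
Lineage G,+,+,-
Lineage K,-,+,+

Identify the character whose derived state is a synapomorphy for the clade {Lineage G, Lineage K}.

C2

The outgroup has state '-' for every character, so '+' is the derived state throughout.
C1 (derived state '+') is unique to Lineage G (autapomorphy; uninformative for grouping).
Only Lineage G and Lineage K show the derived state '+' for C2, supporting them as a clade.
C3: derived state '+' in Lineage K only — an autapomorphy, so it tells us nothing about relationships among taxa.
Most parsimonious ingroup topology: (Lineage A,(Lineage G,Lineage K)).
The clade {Lineage G, Lineage K} is supported by C2: its derived state '+' occurs in exactly those taxa and in no other taxon (including the outgroup).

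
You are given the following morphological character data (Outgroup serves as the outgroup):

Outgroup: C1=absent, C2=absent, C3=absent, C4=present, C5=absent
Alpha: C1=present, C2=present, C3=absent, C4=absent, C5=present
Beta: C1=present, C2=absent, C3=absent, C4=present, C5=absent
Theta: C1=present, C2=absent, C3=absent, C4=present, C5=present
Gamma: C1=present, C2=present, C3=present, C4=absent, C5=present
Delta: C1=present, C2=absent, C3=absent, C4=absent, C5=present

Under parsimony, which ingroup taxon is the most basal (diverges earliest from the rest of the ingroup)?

Beta

Character polarity is set by the outgroup: the derived state is whichever differs from the outgroup's state, so for C4 the derived state is 'absent', and for the remaining characters it is 'present'.
C1 (derived state 'present') is shared by all ingroup taxa — unites the whole ingroup.
C2: derived state 'present' in Alpha and Gamma only — synapomorphy for {Alpha, Gamma}.
C3 (derived state 'present') is unique to Gamma (autapomorphy; uninformative for grouping).
C4: derived state 'absent' in Alpha, Delta, and Gamma only — synapomorphy for {Alpha, Delta, Gamma}.
C5: derived state 'present' in Alpha, Delta, Gamma, and Theta only — synapomorphy for {Alpha, Delta, Gamma, Theta}.
Most parsimonious ingroup topology: ((((Alpha,Gamma),Delta),Theta),Beta).
Beta is sister to the clade containing all other ingroup taxa, so it is the earliest-diverging (most basal) ingroup lineage.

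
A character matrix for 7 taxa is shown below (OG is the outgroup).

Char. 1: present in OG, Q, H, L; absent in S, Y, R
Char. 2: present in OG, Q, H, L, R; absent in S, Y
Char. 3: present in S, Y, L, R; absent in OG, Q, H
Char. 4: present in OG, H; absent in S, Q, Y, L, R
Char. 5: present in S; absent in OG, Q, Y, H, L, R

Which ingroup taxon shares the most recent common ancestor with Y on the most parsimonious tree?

S

Character polarity is set by the outgroup: the derived state is whichever differs from the outgroup's state, so for Char. 1, Char. 2, Char. 4 the derived state is 'absent', and for the remaining characters it is 'present'.
Only R, S, and Y show the derived state 'absent' for Char. 1, supporting them as a clade.
Char. 2 (derived state 'absent') is shared by S and Y — a synapomorphy uniting that clade.
Char. 3 (derived state 'present') is shared by L, R, S, and Y — a synapomorphy uniting that clade.
Char. 4: derived state 'absent' in L, Q, R, S, and Y only — synapomorphy for {L, Q, R, S, Y}.
Char. 5 (derived state 'present') is unique to S (autapomorphy; uninformative for grouping).
Most parsimonious ingroup topology: (((((S,Y),R),L),Q),H).
Y and S form a cherry on this tree, so they are sister taxa.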